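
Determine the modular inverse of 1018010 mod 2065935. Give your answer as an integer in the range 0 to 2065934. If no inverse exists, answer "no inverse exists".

Compute gcd(1018010, 2065935):
2065935 = 2·1018010 + 29915
1018010 = 34·29915 + 900
29915 = 33·900 + 215
900 = 4·215 + 40
215 = 5·40 + 15
40 = 2·15 + 10
15 = 1·10 + 5
10 = 2·5 + 0
The gcd is 5, not 1, hence no inverse exists.

no inverse exists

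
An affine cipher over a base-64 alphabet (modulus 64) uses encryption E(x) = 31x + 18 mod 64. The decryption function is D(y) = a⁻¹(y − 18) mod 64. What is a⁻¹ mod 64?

31

Extended Euclidean algorithm:
64 = 2*31 + 2
31 = 15*2 + 1
2 = 2*1 + 0
The gcd is 1. Working backward:
1 = 31 − 15·2
1 = −15·64 + 31·31
So 31·31 ≡ 1 (mod 64).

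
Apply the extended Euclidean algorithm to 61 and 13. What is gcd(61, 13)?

1

Euclidean algorithm:
61 = 4×13 + 9
13 = 1×9 + 4
9 = 2×4 + 1
4 = 4×1 + 0
gcd(61, 13) = 1.
Express as a combination:
1 = 9 − 2·4
1 = −2·13 + 3·9
1 = 3·61 − 14·13
So 1 = (3)·61 + (-14)·13.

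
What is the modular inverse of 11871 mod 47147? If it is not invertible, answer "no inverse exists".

32877

Apply the Euclidean algorithm to 47147 and 11871:
47147 = 3·11871 + 11534
11871 = 1·11534 + 337
11534 = 34·337 + 76
337 = 4·76 + 33
76 = 2·33 + 10
33 = 3·10 + 3
10 = 3·3 + 1
3 = 3·1 + 0
gcd = 1, so the inverse exists. Back-substitute:
1 = 10 − 3·3
1 = −3·33 + 10·10
1 = 10·76 − 23·33
1 = −23·337 + 102·76
1 = 102·11534 − 3491·337
1 = −3491·11871 + 3593·11534
1 = 3593·47147 − 14270·11871
Hence 11871⁻¹ ≡ -14270 ≡ 32877 (mod 47147).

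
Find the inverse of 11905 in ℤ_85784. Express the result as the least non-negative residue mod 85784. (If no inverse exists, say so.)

Run Euclid on (85784, 11905):
85784 = 7×11905 + 2449
11905 = 4×2449 + 2109
2449 = 1×2109 + 340
2109 = 6×340 + 69
340 = 4×69 + 64
69 = 1×64 + 5
64 = 12×5 + 4
5 = 1×4 + 1
4 = 4×1 + 0
Since gcd(11905, 85784) = 1, back-substitute to write 1 as a combination:
1 = 5 − 4
1 = −64 + 13·5
1 = 13·69 − 14·64
1 = −14·340 + 69·69
1 = 69·2109 − 428·340
1 = −428·2449 + 497·2109
1 = 497·11905 − 2416·2449
1 = −2416·85784 + 17409·11905
So 11905·17409 ≡ 1 (mod 85784).

17409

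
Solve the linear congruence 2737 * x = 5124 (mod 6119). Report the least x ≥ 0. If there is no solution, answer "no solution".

First find gcd(2737, 6119):
6119 = 2·2737 + 645
2737 = 4·645 + 157
645 = 4·157 + 17
157 = 9·17 + 4
17 = 4·4 + 1
4 = 4·1 + 0
gcd = 1, so a unique solution mod 6119 exists.
Back-substitute for the Bézout coefficients:
1 = 17 − 4·4
1 = −4·157 + 37·17
1 = 37·645 − 152·157
1 = −152·2737 + 645·645
1 = 645·6119 − 1442·2737
So 2737·(-1442) ≡ 1 (mod 6119), giving 2737⁻¹ ≡ 4677.
x ≡ 2737⁻¹·5124 ≡ 4677·5124 ≡ 2944 (mod 6119).

2944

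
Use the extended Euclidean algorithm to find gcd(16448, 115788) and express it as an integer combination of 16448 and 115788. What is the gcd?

4

Euclidean algorithm:
115788 = 7·16448 + 652
16448 = 25·652 + 148
652 = 4·148 + 60
148 = 2·60 + 28
60 = 2·28 + 4
28 = 7·4 + 0
gcd(16448, 115788) = 4.
Express as a combination:
4 = 60 − 2·28
4 = −2·148 + 5·60
4 = 5·652 − 22·148
4 = −22·16448 + 555·652
4 = 555·115788 − 3907·16448
So 4 = (555)·115788 + (-3907)·16448.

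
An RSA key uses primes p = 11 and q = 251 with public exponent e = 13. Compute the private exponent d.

577

φ(n) = (p−1)(q−1) = 10·250 = 2500.
Need d with 13·d ≡ 1 (mod 2500). Apply the extended Euclidean algorithm:
2500 = 192·13 + 4
13 = 3·4 + 1
4 = 4·1 + 0
Back-substitute:
1 = 13 − 3·4
1 = −3·2500 + 577·13
So 13·577 ≡ 1 (mod 2500), hence d = 577.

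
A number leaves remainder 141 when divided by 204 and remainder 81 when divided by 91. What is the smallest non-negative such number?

16461

Write x = 141 + 204·k. Then 204·k ≡ 81 − 141 ≡ 31 (mod 91).
Need 204⁻¹ mod 91. Extended Euclid on (91, 22):
91 = 4*22 + 3
22 = 7*3 + 1
3 = 3*1 + 0
Back-substitute:
1 = 22 − 7·3
1 = −7·91 + 29·22
204⁻¹ ≡ 29 (mod 91), so k ≡ 29·31 ≡ 80 (mod 91).
x = 141 + 204·80 = 16461.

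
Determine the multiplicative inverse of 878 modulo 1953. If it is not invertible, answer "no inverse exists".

803

Apply the Euclidean algorithm to 1953 and 878:
1953 = 2*878 + 197
878 = 4*197 + 90
197 = 2*90 + 17
90 = 5*17 + 5
17 = 3*5 + 2
5 = 2*2 + 1
2 = 2*1 + 0
The gcd is 1. Working backward:
1 = 5 − 2·2
1 = −2·17 + 7·5
1 = 7·90 − 37·17
1 = −37·197 + 81·90
1 = 81·878 − 361·197
1 = −361·1953 + 803·878
So 878·803 ≡ 1 (mod 1953).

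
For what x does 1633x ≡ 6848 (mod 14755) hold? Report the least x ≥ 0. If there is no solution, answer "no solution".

12166

First find gcd(1633, 14755):
14755 = 9×1633 + 58
1633 = 28×58 + 9
58 = 6×9 + 4
9 = 2×4 + 1
4 = 4×1 + 0
gcd = 1, so a unique solution mod 14755 exists.
Back-substitute for the Bézout coefficients:
1 = 9 − 2·4
1 = −2·58 + 13·9
1 = 13·1633 − 366·58
1 = −366·14755 + 3307·1633
So 1633·(3307) ≡ 1 (mod 14755), giving 1633⁻¹ ≡ 3307.
x ≡ 1633⁻¹·6848 ≡ 3307·6848 ≡ 12166 (mod 14755).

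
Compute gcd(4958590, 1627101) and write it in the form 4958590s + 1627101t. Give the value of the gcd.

7

Repeated division:
4958590 = 3×1627101 + 77287
1627101 = 21×77287 + 4074
77287 = 18×4074 + 3955
4074 = 1×3955 + 119
3955 = 33×119 + 28
119 = 4×28 + 7
28 = 4×7 + 0
gcd(4958590, 1627101) = 7.
Working backward:
7 = 119 − 4·28
7 = −4·3955 + 133·119
7 = 133·4074 − 137·3955
7 = −137·77287 + 2599·4074
7 = 2599·1627101 − 54716·77287
7 = −54716·4958590 + 166747·1627101
So 7 = (-54716)·4958590 + (166747)·1627101.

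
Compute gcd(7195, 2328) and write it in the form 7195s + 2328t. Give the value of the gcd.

Euclidean algorithm:
7195 = 3×2328 + 211
2328 = 11×211 + 7
211 = 30×7 + 1
7 = 7×1 + 0
gcd(7195, 2328) = 1.
Working backward:
1 = 211 − 30·7
1 = −30·2328 + 331·211
1 = 331·7195 − 1023·2328
So 1 = (331)·7195 + (-1023)·2328.

1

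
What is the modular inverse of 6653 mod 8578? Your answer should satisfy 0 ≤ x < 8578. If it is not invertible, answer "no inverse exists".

2081

Apply the Euclidean algorithm to 8578 and 6653:
8578 = 1*6653 + 1925
6653 = 3*1925 + 878
1925 = 2*878 + 169
878 = 5*169 + 33
169 = 5*33 + 4
33 = 8*4 + 1
4 = 4*1 + 0
Since gcd(6653, 8578) = 1, back-substitute to write 1 as a combination:
1 = 33 − 8·4
1 = −8·169 + 41·33
1 = 41·878 − 213·169
1 = −213·1925 + 467·878
1 = 467·6653 − 1614·1925
1 = −1614·8578 + 2081·6653
So 6653·2081 ≡ 1 (mod 8578).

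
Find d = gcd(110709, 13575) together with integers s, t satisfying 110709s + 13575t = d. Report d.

3

Repeated division:
110709 = 8·13575 + 2109
13575 = 6·2109 + 921
2109 = 2·921 + 267
921 = 3·267 + 120
267 = 2·120 + 27
120 = 4·27 + 12
27 = 2·12 + 3
12 = 4·3 + 0
gcd(110709, 13575) = 3.
Back-substituting:
3 = 27 − 2·12
3 = −2·120 + 9·27
3 = 9·267 − 20·120
3 = −20·921 + 69·267
3 = 69·2109 − 158·921
3 = −158·13575 + 1017·2109
3 = 1017·110709 − 8294·13575
So 3 = (1017)·110709 + (-8294)·13575.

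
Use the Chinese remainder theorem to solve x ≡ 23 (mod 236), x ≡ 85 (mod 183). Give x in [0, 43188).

37783

Write x = 23 + 236·k. Then 236·k ≡ 85 − 23 ≡ 62 (mod 183).
Need 236⁻¹ mod 183. Extended Euclid on (183, 53):
183 = 3·53 + 24
53 = 2·24 + 5
24 = 4·5 + 4
5 = 1·4 + 1
4 = 4·1 + 0
Back-substitute:
1 = 5 − 4
1 = −24 + 5·5
1 = 5·53 − 11·24
1 = −11·183 + 38·53
236⁻¹ ≡ 38 (mod 183), so k ≡ 38·62 ≡ 160 (mod 183).
x = 23 + 236·160 = 37783.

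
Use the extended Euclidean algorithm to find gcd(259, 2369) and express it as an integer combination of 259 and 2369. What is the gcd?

Euclidean algorithm:
2369 = 9*259 + 38
259 = 6*38 + 31
38 = 1*31 + 7
31 = 4*7 + 3
7 = 2*3 + 1
3 = 3*1 + 0
gcd(259, 2369) = 1.
Working backward:
1 = 7 − 2·3
1 = −2·31 + 9·7
1 = 9·38 − 11·31
1 = −11·259 + 75·38
1 = 75·2369 − 686·259
So 1 = (75)·2369 + (-686)·259.

1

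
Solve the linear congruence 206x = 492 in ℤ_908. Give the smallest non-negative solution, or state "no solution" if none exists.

First find gcd(206, 908):
908 = 4×206 + 84
206 = 2×84 + 38
84 = 2×38 + 8
38 = 4×8 + 6
8 = 1×6 + 2
6 = 3×2 + 0
gcd = 2 and 2 | 492, so solutions exist. Divide through by 2: 103x ≡ 246 (mod 454).
Now find 103⁻¹ mod 454:
454 = 4*103 + 42
103 = 2*42 + 19
42 = 2*19 + 4
19 = 4*4 + 3
4 = 1*3 + 1
3 = 3*1 + 0
Back-substitute:
1 = 4 − 3
1 = −19 + 5·4
1 = 5·42 − 11·19
1 = −11·103 + 27·42
1 = 27·454 − 119·103
So 103·(-119) ≡ 1 (mod 454), i.e. 103⁻¹ ≡ 335.
Then x ≡ 335·246 ≡ 236 (mod 454); the smallest non-negative solution is x = 236.

236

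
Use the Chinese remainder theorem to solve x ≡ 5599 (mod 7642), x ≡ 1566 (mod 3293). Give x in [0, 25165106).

Write x = 5599 + 7642·k. Then 7642·k ≡ 1566 − 5599 ≡ 2553 (mod 3293).
Need 7642⁻¹ mod 3293. Extended Euclid on (3293, 1056):
3293 = 3×1056 + 125
1056 = 8×125 + 56
125 = 2×56 + 13
56 = 4×13 + 4
13 = 3×4 + 1
4 = 4×1 + 0
Back-substitute:
1 = 13 − 3·4
1 = −3·56 + 13·13
1 = 13·125 − 29·56
1 = −29·1056 + 245·125
1 = 245·3293 − 764·1056
7642⁻¹ ≡ 2529 (mod 3293), so k ≡ 2529·2553 ≡ 2257 (mod 3293).
x = 5599 + 7642·2257 = 17253593.

17253593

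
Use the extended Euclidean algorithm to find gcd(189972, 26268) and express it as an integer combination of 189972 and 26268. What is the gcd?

Apply Euclid's algorithm to 189972 and 26268:
189972 = 7*26268 + 6096
26268 = 4*6096 + 1884
6096 = 3*1884 + 444
1884 = 4*444 + 108
444 = 4*108 + 12
108 = 9*12 + 0
gcd(189972, 26268) = 12.
Working backward:
12 = 444 − 4·108
12 = −4·1884 + 17·444
12 = 17·6096 − 55·1884
12 = −55·26268 + 237·6096
12 = 237·189972 − 1714·26268
So 12 = (237)·189972 + (-1714)·26268.

12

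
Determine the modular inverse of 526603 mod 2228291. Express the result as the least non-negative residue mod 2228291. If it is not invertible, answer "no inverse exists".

73826

Extended Euclidean algorithm:
2228291 = 4*526603 + 121879
526603 = 4*121879 + 39087
121879 = 3*39087 + 4618
39087 = 8*4618 + 2143
4618 = 2*2143 + 332
2143 = 6*332 + 151
332 = 2*151 + 30
151 = 5*30 + 1
30 = 30*1 + 0
The gcd is 1. Working backward:
1 = 151 − 5·30
1 = −5·332 + 11·151
1 = 11·2143 − 71·332
1 = −71·4618 + 153·2143
1 = 153·39087 − 1295·4618
1 = −1295·121879 + 4038·39087
1 = 4038·526603 − 17447·121879
1 = −17447·2228291 + 73826·526603
So 526603·73826 ≡ 1 (mod 2228291).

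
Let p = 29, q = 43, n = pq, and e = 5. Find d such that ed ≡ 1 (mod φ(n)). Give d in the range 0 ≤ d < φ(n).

941

φ(n) = (p−1)(q−1) = 28·42 = 1176.
Need d with 5·d ≡ 1 (mod 1176). Apply the extended Euclidean algorithm:
1176 = 235*5 + 1
5 = 5*1 + 0
Back-substitute:
1 = 1176 − 235·5
So 5·(-235) ≡ 1 (mod 1176), hence d ≡ -235 ≡ 941 (mod 1176).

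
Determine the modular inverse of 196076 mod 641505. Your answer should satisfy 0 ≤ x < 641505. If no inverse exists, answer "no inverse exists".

374726

Extended Euclidean algorithm:
641505 = 3*196076 + 53277
196076 = 3*53277 + 36245
53277 = 1*36245 + 17032
36245 = 2*17032 + 2181
17032 = 7*2181 + 1765
2181 = 1*1765 + 416
1765 = 4*416 + 101
416 = 4*101 + 12
101 = 8*12 + 5
12 = 2*5 + 2
5 = 2*2 + 1
2 = 2*1 + 0
The gcd is 1. Working backward:
1 = 5 − 2·2
1 = −2·12 + 5·5
1 = 5·101 − 42·12
1 = −42·416 + 173·101
1 = 173·1765 − 734·416
1 = −734·2181 + 907·1765
1 = 907·17032 − 7083·2181
1 = −7083·36245 + 15073·17032
1 = 15073·53277 − 22156·36245
1 = −22156·196076 + 81541·53277
1 = 81541·641505 − 266779·196076
Thus 196076·(-266779) ≡ 1 (mod 641505); reducing, -266779 mod 641505 = 374726.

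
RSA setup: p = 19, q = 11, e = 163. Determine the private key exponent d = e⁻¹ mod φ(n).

φ(n) = (p−1)(q−1) = 18·10 = 180.
Need d with 163·d ≡ 1 (mod 180). Apply the extended Euclidean algorithm:
180 = 1×163 + 17
163 = 9×17 + 10
17 = 1×10 + 7
10 = 1×7 + 3
7 = 2×3 + 1
3 = 3×1 + 0
Back-substitute:
1 = 7 − 2·3
1 = −2·10 + 3·7
1 = 3·17 − 5·10
1 = −5·163 + 48·17
1 = 48·180 − 53·163
So 163·(-53) ≡ 1 (mod 180), hence d ≡ -53 ≡ 127 (mod 180).

127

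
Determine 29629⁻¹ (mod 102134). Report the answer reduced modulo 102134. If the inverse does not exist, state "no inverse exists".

10979

Extended Euclidean algorithm:
102134 = 3×29629 + 13247
29629 = 2×13247 + 3135
13247 = 4×3135 + 707
3135 = 4×707 + 307
707 = 2×307 + 93
307 = 3×93 + 28
93 = 3×28 + 9
28 = 3×9 + 1
9 = 9×1 + 0
gcd = 1, so the inverse exists. Back-substitute:
1 = 28 − 3·9
1 = −3·93 + 10·28
1 = 10·307 − 33·93
1 = −33·707 + 76·307
1 = 76·3135 − 337·707
1 = −337·13247 + 1424·3135
1 = 1424·29629 − 3185·13247
1 = −3185·102134 + 10979·29629
So 29629·10979 ≡ 1 (mod 102134).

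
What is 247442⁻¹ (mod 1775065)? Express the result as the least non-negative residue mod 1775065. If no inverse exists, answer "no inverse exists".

539323

Apply the Euclidean algorithm to 1775065 and 247442:
1775065 = 7×247442 + 42971
247442 = 5×42971 + 32587
42971 = 1×32587 + 10384
32587 = 3×10384 + 1435
10384 = 7×1435 + 339
1435 = 4×339 + 79
339 = 4×79 + 23
79 = 3×23 + 10
23 = 2×10 + 3
10 = 3×3 + 1
3 = 3×1 + 0
gcd = 1, so the inverse exists. Back-substitute:
1 = 10 − 3·3
1 = −3·23 + 7·10
1 = 7·79 − 24·23
1 = −24·339 + 103·79
1 = 103·1435 − 436·339
1 = −436·10384 + 3155·1435
1 = 3155·32587 − 9901·10384
1 = −9901·42971 + 13056·32587
1 = 13056·247442 − 75181·42971
1 = −75181·1775065 + 539323·247442
So 247442·539323 ≡ 1 (mod 1775065).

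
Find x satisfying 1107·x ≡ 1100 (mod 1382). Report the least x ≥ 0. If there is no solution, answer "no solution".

First find gcd(1107, 1382):
1382 = 1·1107 + 275
1107 = 4·275 + 7
275 = 39·7 + 2
7 = 3·2 + 1
2 = 2·1 + 0
gcd = 1, so a unique solution mod 1382 exists.
Back-substitute for the Bézout coefficients:
1 = 7 − 3·2
1 = −3·275 + 118·7
1 = 118·1107 − 475·275
1 = −475·1382 + 593·1107
So 1107·(593) ≡ 1 (mod 1382), giving 1107⁻¹ ≡ 593.
x ≡ 1107⁻¹·1100 ≡ 593·1100 ≡ 1378 (mod 1382).

1378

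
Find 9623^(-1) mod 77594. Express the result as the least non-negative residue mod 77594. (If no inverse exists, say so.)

gcd(77594, 9623) by repeated division:
77594 = 8·9623 + 610
9623 = 15·610 + 473
610 = 1·473 + 137
473 = 3·137 + 62
137 = 2·62 + 13
62 = 4·13 + 10
13 = 1·10 + 3
10 = 3·3 + 1
3 = 3·1 + 0
The gcd is 1. Working backward:
1 = 10 − 3·3
1 = −3·13 + 4·10
1 = 4·62 − 19·13
1 = −19·137 + 42·62
1 = 42·473 − 145·137
1 = −145·610 + 187·473
1 = 187·9623 − 2950·610
1 = −2950·77594 + 23787·9623
So 9623·23787 ≡ 1 (mod 77594).

23787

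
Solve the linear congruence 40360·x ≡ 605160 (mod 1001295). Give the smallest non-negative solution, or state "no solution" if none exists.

First find gcd(40360, 1001295):
1001295 = 24·40360 + 32655
40360 = 1·32655 + 7705
32655 = 4·7705 + 1835
7705 = 4·1835 + 365
1835 = 5·365 + 10
365 = 36·10 + 5
10 = 2·5 + 0
gcd = 5 and 5 | 605160, so solutions exist. Divide through by 5: 8072x ≡ 121032 (mod 200259).
Now find 8072⁻¹ mod 200259:
200259 = 24·8072 + 6531
8072 = 1·6531 + 1541
6531 = 4·1541 + 367
1541 = 4·367 + 73
367 = 5·73 + 2
73 = 36·2 + 1
2 = 2·1 + 0
Back-substitute:
1 = 73 − 36·2
1 = −36·367 + 181·73
1 = 181·1541 − 760·367
1 = −760·6531 + 3221·1541
1 = 3221·8072 − 3981·6531
1 = −3981·200259 + 98765·8072
So 8072⁻¹ ≡ 98765 (mod 200259).
Then x ≡ 98765·121032 ≡ 65511 (mod 200259); the smallest non-negative solution is x = 65511.

65511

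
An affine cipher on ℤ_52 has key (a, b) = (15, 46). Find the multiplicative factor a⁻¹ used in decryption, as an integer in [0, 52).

7

Apply the Euclidean algorithm to 52 and 15:
52 = 3*15 + 7
15 = 2*7 + 1
7 = 7*1 + 0
The gcd is 1. Working backward:
1 = 15 − 2·7
1 = −2·52 + 7·15
So 15·7 ≡ 1 (mod 52).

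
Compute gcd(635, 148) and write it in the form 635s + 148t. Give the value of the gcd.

Repeated division:
635 = 4×148 + 43
148 = 3×43 + 19
43 = 2×19 + 5
19 = 3×5 + 4
5 = 1×4 + 1
4 = 4×1 + 0
gcd(635, 148) = 1.
Express as a combination:
1 = 5 − 4
1 = −19 + 4·5
1 = 4·43 − 9·19
1 = −9·148 + 31·43
1 = 31·635 − 133·148
So 1 = (31)·635 + (-133)·148.

1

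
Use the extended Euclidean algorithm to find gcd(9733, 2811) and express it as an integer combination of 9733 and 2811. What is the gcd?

Apply Euclid's algorithm to 9733 and 2811:
9733 = 3·2811 + 1300
2811 = 2·1300 + 211
1300 = 6·211 + 34
211 = 6·34 + 7
34 = 4·7 + 6
7 = 1·6 + 1
6 = 6·1 + 0
gcd(9733, 2811) = 1.
Express as a combination:
1 = 7 − 6
1 = −34 + 5·7
1 = 5·211 − 31·34
1 = −31·1300 + 191·211
1 = 191·2811 − 413·1300
1 = −413·9733 + 1430·2811
So 1 = (-413)·9733 + (1430)·2811.

1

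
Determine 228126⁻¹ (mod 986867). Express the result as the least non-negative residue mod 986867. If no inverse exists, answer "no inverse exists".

Extended Euclidean algorithm:
986867 = 4×228126 + 74363
228126 = 3×74363 + 5037
74363 = 14×5037 + 3845
5037 = 1×3845 + 1192
3845 = 3×1192 + 269
1192 = 4×269 + 116
269 = 2×116 + 37
116 = 3×37 + 5
37 = 7×5 + 2
5 = 2×2 + 1
2 = 2×1 + 0
The gcd is 1. Working backward:
1 = 5 − 2·2
1 = −2·37 + 15·5
1 = 15·116 − 47·37
1 = −47·269 + 109·116
1 = 109·1192 − 483·269
1 = −483·3845 + 1558·1192
1 = 1558·5037 − 2041·3845
1 = −2041·74363 + 30132·5037
1 = 30132·228126 − 92437·74363
1 = −92437·986867 + 399880·228126
So 228126·399880 ≡ 1 (mod 986867).

399880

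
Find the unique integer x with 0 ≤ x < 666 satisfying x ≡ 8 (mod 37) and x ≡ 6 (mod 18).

600

Write x = 8 + 37·k. Then 37·k ≡ 6 − 8 ≡ 16 (mod 18).
Need 37⁻¹ mod 18. Extended Euclid on (18, 1):
18 = 18×1 + 0
37⁻¹ ≡ 1 (mod 18), so k ≡ 1·16 ≡ 16 (mod 18).
x = 8 + 37·16 = 600.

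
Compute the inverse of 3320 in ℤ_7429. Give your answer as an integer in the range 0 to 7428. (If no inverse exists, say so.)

Extended Euclidean algorithm:
7429 = 2*3320 + 789
3320 = 4*789 + 164
789 = 4*164 + 133
164 = 1*133 + 31
133 = 4*31 + 9
31 = 3*9 + 4
9 = 2*4 + 1
4 = 4*1 + 0
The gcd is 1. Working backward:
1 = 9 − 2·4
1 = −2·31 + 7·9
1 = 7·133 − 30·31
1 = −30·164 + 37·133
1 = 37·789 − 178·164
1 = −178·3320 + 749·789
1 = 749·7429 − 1676·3320
Hence 3320⁻¹ ≡ -1676 ≡ 5753 (mod 7429).

5753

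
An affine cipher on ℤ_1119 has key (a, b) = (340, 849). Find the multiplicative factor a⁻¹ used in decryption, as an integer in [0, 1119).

859

Extended Euclidean algorithm:
1119 = 3×340 + 99
340 = 3×99 + 43
99 = 2×43 + 13
43 = 3×13 + 4
13 = 3×4 + 1
4 = 4×1 + 0
The gcd is 1. Working backward:
1 = 13 − 3·4
1 = −3·43 + 10·13
1 = 10·99 − 23·43
1 = −23·340 + 79·99
1 = 79·1119 − 260·340
Thus 340·(-260) ≡ 1 (mod 1119); reducing, -260 mod 1119 = 859.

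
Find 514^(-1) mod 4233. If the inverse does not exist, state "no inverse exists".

Run Euclid on (4233, 514):
4233 = 8*514 + 121
514 = 4*121 + 30
121 = 4*30 + 1
30 = 30*1 + 0
Since gcd(514, 4233) = 1, back-substitute to write 1 as a combination:
1 = 121 − 4·30
1 = −4·514 + 17·121
1 = 17·4233 − 140·514
Thus 514·(-140) ≡ 1 (mod 4233); reducing, -140 mod 4233 = 4093.

4093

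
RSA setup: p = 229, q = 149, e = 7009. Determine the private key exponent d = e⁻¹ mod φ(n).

φ(n) = (p−1)(q−1) = 228·148 = 33744.
Need d with 7009·d ≡ 1 (mod 33744). Apply the extended Euclidean algorithm:
33744 = 4×7009 + 5708
7009 = 1×5708 + 1301
5708 = 4×1301 + 504
1301 = 2×504 + 293
504 = 1×293 + 211
293 = 1×211 + 82
211 = 2×82 + 47
82 = 1×47 + 35
47 = 1×35 + 12
35 = 2×12 + 11
12 = 1×11 + 1
11 = 11×1 + 0
Back-substitute:
1 = 12 − 11
1 = −35 + 3·12
1 = 3·47 − 4·35
1 = −4·82 + 7·47
1 = 7·211 − 18·82
1 = −18·293 + 25·211
1 = 25·504 − 43·293
1 = −43·1301 + 111·504
1 = 111·5708 − 487·1301
1 = −487·7009 + 598·5708
1 = 598·33744 − 2879·7009
So 7009·(-2879) ≡ 1 (mod 33744), hence d ≡ -2879 ≡ 30865 (mod 33744).

30865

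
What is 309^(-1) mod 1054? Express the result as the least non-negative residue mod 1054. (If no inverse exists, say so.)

Extended Euclidean algorithm:
1054 = 3·309 + 127
309 = 2·127 + 55
127 = 2·55 + 17
55 = 3·17 + 4
17 = 4·4 + 1
4 = 4·1 + 0
Since gcd(309, 1054) = 1, back-substitute to write 1 as a combination:
1 = 17 − 4·4
1 = −4·55 + 13·17
1 = 13·127 − 30·55
1 = −30·309 + 73·127
1 = 73·1054 − 249·309
Hence 309⁻¹ ≡ -249 ≡ 805 (mod 1054).

805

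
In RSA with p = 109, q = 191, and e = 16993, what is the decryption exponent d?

φ(n) = (p−1)(q−1) = 108·190 = 20520.
Need d with 16993·d ≡ 1 (mod 20520). Apply the extended Euclidean algorithm:
20520 = 1*16993 + 3527
16993 = 4*3527 + 2885
3527 = 1*2885 + 642
2885 = 4*642 + 317
642 = 2*317 + 8
317 = 39*8 + 5
8 = 1*5 + 3
5 = 1*3 + 2
3 = 1*2 + 1
2 = 2*1 + 0
Back-substitute:
1 = 3 − 2
1 = −5 + 2·3
1 = 2·8 − 3·5
1 = −3·317 + 119·8
1 = 119·642 − 241·317
1 = −241·2885 + 1083·642
1 = 1083·3527 − 1324·2885
1 = −1324·16993 + 6379·3527
1 = 6379·20520 − 7703·16993
So 16993·(-7703) ≡ 1 (mod 20520), hence d ≡ -7703 ≡ 12817 (mod 20520).

12817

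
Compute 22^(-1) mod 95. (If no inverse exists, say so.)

13

Run Euclid on (95, 22):
95 = 4*22 + 7
22 = 3*7 + 1
7 = 7*1 + 0
The gcd is 1. Working backward:
1 = 22 − 3·7
1 = −3·95 + 13·22
So 22·13 ≡ 1 (mod 95).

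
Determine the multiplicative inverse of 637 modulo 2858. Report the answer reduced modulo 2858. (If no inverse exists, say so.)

Run Euclid on (2858, 637):
2858 = 4×637 + 310
637 = 2×310 + 17
310 = 18×17 + 4
17 = 4×4 + 1
4 = 4×1 + 0
gcd = 1, so the inverse exists. Back-substitute:
1 = 17 − 4·4
1 = −4·310 + 73·17
1 = 73·637 − 150·310
1 = −150·2858 + 673·637
So 637·673 ≡ 1 (mod 2858).

673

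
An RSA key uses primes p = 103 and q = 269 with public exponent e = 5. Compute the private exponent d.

φ(n) = (p−1)(q−1) = 102·268 = 27336.
Need d with 5·d ≡ 1 (mod 27336). Apply the extended Euclidean algorithm:
27336 = 5467*5 + 1
5 = 5*1 + 0
Back-substitute:
1 = 27336 − 5467·5
So 5·(-5467) ≡ 1 (mod 27336), hence d ≡ -5467 ≡ 21869 (mod 27336).

21869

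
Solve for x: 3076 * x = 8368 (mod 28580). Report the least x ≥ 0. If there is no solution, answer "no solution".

6423

First find gcd(3076, 28580):
28580 = 9·3076 + 896
3076 = 3·896 + 388
896 = 2·388 + 120
388 = 3·120 + 28
120 = 4·28 + 8
28 = 3·8 + 4
8 = 2·4 + 0
gcd = 4 and 4 | 8368, so solutions exist. Divide through by 4: 769x ≡ 2092 (mod 7145).
Now find 769⁻¹ mod 7145:
7145 = 9*769 + 224
769 = 3*224 + 97
224 = 2*97 + 30
97 = 3*30 + 7
30 = 4*7 + 2
7 = 3*2 + 1
2 = 2*1 + 0
Back-substitute:
1 = 7 − 3·2
1 = −3·30 + 13·7
1 = 13·97 − 42·30
1 = −42·224 + 97·97
1 = 97·769 − 333·224
1 = −333·7145 + 3094·769
So 769⁻¹ ≡ 3094 (mod 7145).
Then x ≡ 3094·2092 ≡ 6423 (mod 7145); the smallest non-negative solution is x = 6423.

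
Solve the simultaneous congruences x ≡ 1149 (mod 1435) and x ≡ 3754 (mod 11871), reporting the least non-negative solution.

12646369

Write x = 1149 + 1435·k. Then 1435·k ≡ 3754 − 1149 ≡ 2605 (mod 11871).
Need 1435⁻¹ mod 11871. Extended Euclid on (11871, 1435):
11871 = 8×1435 + 391
1435 = 3×391 + 262
391 = 1×262 + 129
262 = 2×129 + 4
129 = 32×4 + 1
4 = 4×1 + 0
Back-substitute:
1 = 129 − 32·4
1 = −32·262 + 65·129
1 = 65·391 − 97·262
1 = −97·1435 + 356·391
1 = 356·11871 − 2945·1435
1435⁻¹ ≡ 8926 (mod 11871), so k ≡ 8926·2605 ≡ 8812 (mod 11871).
x = 1149 + 1435·8812 = 12646369.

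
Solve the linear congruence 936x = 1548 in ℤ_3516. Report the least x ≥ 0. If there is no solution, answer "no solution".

58

First find gcd(936, 3516):
3516 = 3×936 + 708
936 = 1×708 + 228
708 = 3×228 + 24
228 = 9×24 + 12
24 = 2×12 + 0
gcd = 12 and 12 | 1548, so solutions exist. Divide through by 12: 78x ≡ 129 (mod 293).
Now find 78⁻¹ mod 293:
293 = 3·78 + 59
78 = 1·59 + 19
59 = 3·19 + 2
19 = 9·2 + 1
2 = 2·1 + 0
Back-substitute:
1 = 19 − 9·2
1 = −9·59 + 28·19
1 = 28·78 − 37·59
1 = −37·293 + 139·78
So 78⁻¹ ≡ 139 (mod 293).
Then x ≡ 139·129 ≡ 58 (mod 293); the smallest non-negative solution is x = 58.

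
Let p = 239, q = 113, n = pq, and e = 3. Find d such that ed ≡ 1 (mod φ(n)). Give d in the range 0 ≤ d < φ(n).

17771

φ(n) = (p−1)(q−1) = 238·112 = 26656.
Need d with 3·d ≡ 1 (mod 26656). Apply the extended Euclidean algorithm:
26656 = 8885·3 + 1
3 = 3·1 + 0
Back-substitute:
1 = 26656 − 8885·3
So 3·(-8885) ≡ 1 (mod 26656), hence d ≡ -8885 ≡ 17771 (mod 26656).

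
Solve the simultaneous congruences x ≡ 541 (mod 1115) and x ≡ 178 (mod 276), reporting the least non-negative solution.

Write x = 541 + 1115·k. Then 1115·k ≡ 178 − 541 ≡ 189 (mod 276).
Need 1115⁻¹ mod 276. Extended Euclid on (276, 11):
276 = 25*11 + 1
11 = 11*1 + 0
Back-substitute:
1 = 276 − 25·11
1115⁻¹ ≡ 251 (mod 276), so k ≡ 251·189 ≡ 243 (mod 276).
x = 541 + 1115·243 = 271486.

271486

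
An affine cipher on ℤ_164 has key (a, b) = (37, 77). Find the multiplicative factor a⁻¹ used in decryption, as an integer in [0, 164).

gcd(164, 37) by repeated division:
164 = 4·37 + 16
37 = 2·16 + 5
16 = 3·5 + 1
5 = 5·1 + 0
gcd = 1, so the inverse exists. Back-substitute:
1 = 16 − 3·5
1 = −3·37 + 7·16
1 = 7·164 − 31·37
Thus 37·(-31) ≡ 1 (mod 164); reducing, -31 mod 164 = 133.

133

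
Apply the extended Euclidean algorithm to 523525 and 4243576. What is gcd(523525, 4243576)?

Apply Euclid's algorithm to 4243576 and 523525:
4243576 = 8×523525 + 55376
523525 = 9×55376 + 25141
55376 = 2×25141 + 5094
25141 = 4×5094 + 4765
5094 = 1×4765 + 329
4765 = 14×329 + 159
329 = 2×159 + 11
159 = 14×11 + 5
11 = 2×5 + 1
5 = 5×1 + 0
gcd(523525, 4243576) = 1.
Back-substituting:
1 = 11 − 2·5
1 = −2·159 + 29·11
1 = 29·329 − 60·159
1 = −60·4765 + 869·329
1 = 869·5094 − 929·4765
1 = −929·25141 + 4585·5094
1 = 4585·55376 − 10099·25141
1 = −10099·523525 + 95476·55376
1 = 95476·4243576 − 773907·523525
So 1 = (95476)·4243576 + (-773907)·523525.

1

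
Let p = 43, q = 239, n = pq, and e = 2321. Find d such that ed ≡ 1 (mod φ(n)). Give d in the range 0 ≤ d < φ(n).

φ(n) = (p−1)(q−1) = 42·238 = 9996.
Need d with 2321·d ≡ 1 (mod 9996). Apply the extended Euclidean algorithm:
9996 = 4×2321 + 712
2321 = 3×712 + 185
712 = 3×185 + 157
185 = 1×157 + 28
157 = 5×28 + 17
28 = 1×17 + 11
17 = 1×11 + 6
11 = 1×6 + 5
6 = 1×5 + 1
5 = 5×1 + 0
Back-substitute:
1 = 6 − 5
1 = −11 + 2·6
1 = 2·17 − 3·11
1 = −3·28 + 5·17
1 = 5·157 − 28·28
1 = −28·185 + 33·157
1 = 33·712 − 127·185
1 = −127·2321 + 414·712
1 = 414·9996 − 1783·2321
So 2321·(-1783) ≡ 1 (mod 9996), hence d ≡ -1783 ≡ 8213 (mod 9996).

8213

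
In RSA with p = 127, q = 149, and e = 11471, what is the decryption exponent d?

7031

φ(n) = (p−1)(q−1) = 126·148 = 18648.
Need d with 11471·d ≡ 1 (mod 18648). Apply the extended Euclidean algorithm:
18648 = 1×11471 + 7177
11471 = 1×7177 + 4294
7177 = 1×4294 + 2883
4294 = 1×2883 + 1411
2883 = 2×1411 + 61
1411 = 23×61 + 8
61 = 7×8 + 5
8 = 1×5 + 3
5 = 1×3 + 2
3 = 1×2 + 1
2 = 2×1 + 0
Back-substitute:
1 = 3 − 2
1 = −5 + 2·3
1 = 2·8 − 3·5
1 = −3·61 + 23·8
1 = 23·1411 − 532·61
1 = −532·2883 + 1087·1411
1 = 1087·4294 − 1619·2883
1 = −1619·7177 + 2706·4294
1 = 2706·11471 − 4325·7177
1 = −4325·18648 + 7031·11471
So 11471·7031 ≡ 1 (mod 18648), hence d = 7031.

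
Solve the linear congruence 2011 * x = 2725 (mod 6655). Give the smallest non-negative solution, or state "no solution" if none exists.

First find gcd(2011, 6655):
6655 = 3*2011 + 622
2011 = 3*622 + 145
622 = 4*145 + 42
145 = 3*42 + 19
42 = 2*19 + 4
19 = 4*4 + 3
4 = 1*3 + 1
3 = 3*1 + 0
gcd = 1, so a unique solution mod 6655 exists.
Back-substitute for the Bézout coefficients:
1 = 4 − 3
1 = −19 + 5·4
1 = 5·42 − 11·19
1 = −11·145 + 38·42
1 = 38·622 − 163·145
1 = −163·2011 + 527·622
1 = 527·6655 − 1744·2011
So 2011·(-1744) ≡ 1 (mod 6655), giving 2011⁻¹ ≡ 4911.
x ≡ 2011⁻¹·2725 ≡ 4911·2725 ≡ 5925 (mod 6655).

5925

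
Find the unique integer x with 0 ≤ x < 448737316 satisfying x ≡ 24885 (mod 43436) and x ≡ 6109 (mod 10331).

395683409

Write x = 24885 + 43436·k. Then 43436·k ≡ 6109 − 24885 ≡ 1886 (mod 10331).
Need 43436⁻¹ mod 10331. Extended Euclid on (10331, 2112):
10331 = 4×2112 + 1883
2112 = 1×1883 + 229
1883 = 8×229 + 51
229 = 4×51 + 25
51 = 2×25 + 1
25 = 25×1 + 0
Back-substitute:
1 = 51 − 2·25
1 = −2·229 + 9·51
1 = 9·1883 − 74·229
1 = −74·2112 + 83·1883
1 = 83·10331 − 406·2112
43436⁻¹ ≡ 9925 (mod 10331), so k ≡ 9925·1886 ≡ 9109 (mod 10331).
x = 24885 + 43436·9109 = 395683409.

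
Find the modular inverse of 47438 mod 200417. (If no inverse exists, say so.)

gcd(200417, 47438) by repeated division:
200417 = 4*47438 + 10665
47438 = 4*10665 + 4778
10665 = 2*4778 + 1109
4778 = 4*1109 + 342
1109 = 3*342 + 83
342 = 4*83 + 10
83 = 8*10 + 3
10 = 3*3 + 1
3 = 3*1 + 0
Since gcd(47438, 200417) = 1, back-substitute to write 1 as a combination:
1 = 10 − 3·3
1 = −3·83 + 25·10
1 = 25·342 − 103·83
1 = −103·1109 + 334·342
1 = 334·4778 − 1439·1109
1 = −1439·10665 + 3212·4778
1 = 3212·47438 − 14287·10665
1 = −14287·200417 + 60360·47438
So 47438·60360 ≡ 1 (mod 200417).

60360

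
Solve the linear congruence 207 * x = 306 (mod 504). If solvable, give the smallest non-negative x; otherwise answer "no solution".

First find gcd(207, 504):
504 = 2·207 + 90
207 = 2·90 + 27
90 = 3·27 + 9
27 = 3·9 + 0
gcd = 9 and 9 | 306, so solutions exist. Divide through by 9: 23x ≡ 34 (mod 56).
Now find 23⁻¹ mod 56:
56 = 2×23 + 10
23 = 2×10 + 3
10 = 3×3 + 1
3 = 3×1 + 0
Back-substitute:
1 = 10 − 3·3
1 = −3·23 + 7·10
1 = 7·56 − 17·23
So 23·(-17) ≡ 1 (mod 56), i.e. 23⁻¹ ≡ 39.
Then x ≡ 39·34 ≡ 38 (mod 56); the smallest non-negative solution is x = 38.

38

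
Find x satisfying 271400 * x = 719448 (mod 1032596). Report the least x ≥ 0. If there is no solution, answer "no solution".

First find gcd(271400, 1032596):
1032596 = 3·271400 + 218396
271400 = 1·218396 + 53004
218396 = 4·53004 + 6380
53004 = 8·6380 + 1964
6380 = 3·1964 + 488
1964 = 4·488 + 12
488 = 40·12 + 8
12 = 1·8 + 4
8 = 2·4 + 0
gcd = 4 and 4 | 719448, so solutions exist. Divide through by 4: 67850x ≡ 179862 (mod 258149).
Now find 67850⁻¹ mod 258149:
258149 = 3·67850 + 54599
67850 = 1·54599 + 13251
54599 = 4·13251 + 1595
13251 = 8·1595 + 491
1595 = 3·491 + 122
491 = 4·122 + 3
122 = 40·3 + 2
3 = 1·2 + 1
2 = 2·1 + 0
Back-substitute:
1 = 3 − 2
1 = −122 + 41·3
1 = 41·491 − 165·122
1 = −165·1595 + 536·491
1 = 536·13251 − 4453·1595
1 = −4453·54599 + 18348·13251
1 = 18348·67850 − 22801·54599
1 = −22801·258149 + 86751·67850
So 67850⁻¹ ≡ 86751 (mod 258149).
Then x ≡ 86751·179862 ≡ 166504 (mod 258149); the smallest non-negative solution is x = 166504.

166504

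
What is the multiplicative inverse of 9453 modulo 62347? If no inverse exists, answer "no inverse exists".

Extended Euclidean algorithm:
62347 = 6×9453 + 5629
9453 = 1×5629 + 3824
5629 = 1×3824 + 1805
3824 = 2×1805 + 214
1805 = 8×214 + 93
214 = 2×93 + 28
93 = 3×28 + 9
28 = 3×9 + 1
9 = 9×1 + 0
Since gcd(9453, 62347) = 1, back-substitute to write 1 as a combination:
1 = 28 − 3·9
1 = −3·93 + 10·28
1 = 10·214 − 23·93
1 = −23·1805 + 194·214
1 = 194·3824 − 411·1805
1 = −411·5629 + 605·3824
1 = 605·9453 − 1016·5629
1 = −1016·62347 + 6701·9453
So 9453·6701 ≡ 1 (mod 62347).

6701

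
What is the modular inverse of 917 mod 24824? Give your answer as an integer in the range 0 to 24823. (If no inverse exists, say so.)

10693

Extended Euclidean algorithm:
24824 = 27×917 + 65
917 = 14×65 + 7
65 = 9×7 + 2
7 = 3×2 + 1
2 = 2×1 + 0
gcd = 1, so the inverse exists. Back-substitute:
1 = 7 − 3·2
1 = −3·65 + 28·7
1 = 28·917 − 395·65
1 = −395·24824 + 10693·917
So 917·10693 ≡ 1 (mod 24824).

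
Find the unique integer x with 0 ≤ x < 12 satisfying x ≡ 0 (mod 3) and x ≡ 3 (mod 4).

Write x = 0 + 3·k. Then 3·k ≡ 3 − 0 ≡ 3 (mod 4).
Need 3⁻¹ mod 4. Extended Euclid on (4, 3):
4 = 1*3 + 1
3 = 3*1 + 0
Back-substitute:
1 = 4 − 3
3⁻¹ ≡ 3 (mod 4), so k ≡ 3·3 ≡ 1 (mod 4).
x = 0 + 3·1 = 3.

3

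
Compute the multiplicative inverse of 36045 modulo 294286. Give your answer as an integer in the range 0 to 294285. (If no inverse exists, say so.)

Apply the Euclidean algorithm to 294286 and 36045:
294286 = 8·36045 + 5926
36045 = 6·5926 + 489
5926 = 12·489 + 58
489 = 8·58 + 25
58 = 2·25 + 8
25 = 3·8 + 1
8 = 8·1 + 0
Since gcd(36045, 294286) = 1, back-substitute to write 1 as a combination:
1 = 25 − 3·8
1 = −3·58 + 7·25
1 = 7·489 − 59·58
1 = −59·5926 + 715·489
1 = 715·36045 − 4349·5926
1 = −4349·294286 + 35507·36045
So 36045·35507 ≡ 1 (mod 294286).

35507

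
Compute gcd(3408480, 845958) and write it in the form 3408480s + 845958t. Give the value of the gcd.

6

Apply Euclid's algorithm to 3408480 and 845958:
3408480 = 4·845958 + 24648
845958 = 34·24648 + 7926
24648 = 3·7926 + 870
7926 = 9·870 + 96
870 = 9·96 + 6
96 = 16·6 + 0
gcd(3408480, 845958) = 6.
Express as a combination:
6 = 870 − 9·96
6 = −9·7926 + 82·870
6 = 82·24648 − 255·7926
6 = −255·845958 + 8752·24648
6 = 8752·3408480 − 35263·845958
So 6 = (8752)·3408480 + (-35263)·845958.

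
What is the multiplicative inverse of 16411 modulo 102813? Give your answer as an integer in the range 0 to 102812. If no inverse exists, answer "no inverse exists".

gcd(102813, 16411) by repeated division:
102813 = 6*16411 + 4347
16411 = 3*4347 + 3370
4347 = 1*3370 + 977
3370 = 3*977 + 439
977 = 2*439 + 99
439 = 4*99 + 43
99 = 2*43 + 13
43 = 3*13 + 4
13 = 3*4 + 1
4 = 4*1 + 0
Since gcd(16411, 102813) = 1, back-substitute to write 1 as a combination:
1 = 13 − 3·4
1 = −3·43 + 10·13
1 = 10·99 − 23·43
1 = −23·439 + 102·99
1 = 102·977 − 227·439
1 = −227·3370 + 783·977
1 = 783·4347 − 1010·3370
1 = −1010·16411 + 3813·4347
1 = 3813·102813 − 23888·16411
Hence 16411⁻¹ ≡ -23888 ≡ 78925 (mod 102813).

78925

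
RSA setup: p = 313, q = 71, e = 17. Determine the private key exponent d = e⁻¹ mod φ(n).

8993

φ(n) = (p−1)(q−1) = 312·70 = 21840.
Need d with 17·d ≡ 1 (mod 21840). Apply the extended Euclidean algorithm:
21840 = 1284×17 + 12
17 = 1×12 + 5
12 = 2×5 + 2
5 = 2×2 + 1
2 = 2×1 + 0
Back-substitute:
1 = 5 − 2·2
1 = −2·12 + 5·5
1 = 5·17 − 7·12
1 = −7·21840 + 8993·17
So 17·8993 ≡ 1 (mod 21840), hence d = 8993.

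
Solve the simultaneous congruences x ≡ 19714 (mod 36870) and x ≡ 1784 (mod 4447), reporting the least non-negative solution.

Write x = 19714 + 36870·k. Then 36870·k ≡ 1784 − 19714 ≡ 4305 (mod 4447).
Need 36870⁻¹ mod 4447. Extended Euclid on (4447, 1294):
4447 = 3*1294 + 565
1294 = 2*565 + 164
565 = 3*164 + 73
164 = 2*73 + 18
73 = 4*18 + 1
18 = 18*1 + 0
Back-substitute:
1 = 73 − 4·18
1 = −4·164 + 9·73
1 = 9·565 − 31·164
1 = −31·1294 + 71·565
1 = 71·4447 − 244·1294
36870⁻¹ ≡ 4203 (mod 4447), so k ≡ 4203·4305 ≡ 3519 (mod 4447).
x = 19714 + 36870·3519 = 129765244.

129765244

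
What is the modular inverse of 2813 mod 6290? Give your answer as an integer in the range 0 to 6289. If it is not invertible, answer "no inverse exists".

gcd(6290, 2813) by repeated division:
6290 = 2×2813 + 664
2813 = 4×664 + 157
664 = 4×157 + 36
157 = 4×36 + 13
36 = 2×13 + 10
13 = 1×10 + 3
10 = 3×3 + 1
3 = 3×1 + 0
The gcd is 1. Working backward:
1 = 10 − 3·3
1 = −3·13 + 4·10
1 = 4·36 − 11·13
1 = −11·157 + 48·36
1 = 48·664 − 203·157
1 = −203·2813 + 860·664
1 = 860·6290 − 1923·2813
Hence 2813⁻¹ ≡ -1923 ≡ 4367 (mod 6290).

4367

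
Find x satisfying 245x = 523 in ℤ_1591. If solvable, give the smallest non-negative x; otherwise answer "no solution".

145

First find gcd(245, 1591):
1591 = 6×245 + 121
245 = 2×121 + 3
121 = 40×3 + 1
3 = 3×1 + 0
gcd = 1, so a unique solution mod 1591 exists.
Back-substitute for the Bézout coefficients:
1 = 121 − 40·3
1 = −40·245 + 81·121
1 = 81·1591 − 526·245
So 245·(-526) ≡ 1 (mod 1591), giving 245⁻¹ ≡ 1065.
x ≡ 245⁻¹·523 ≡ 1065·523 ≡ 145 (mod 1591).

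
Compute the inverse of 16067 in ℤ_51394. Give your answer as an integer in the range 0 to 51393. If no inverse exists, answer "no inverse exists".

11589

Extended Euclidean algorithm:
51394 = 3·16067 + 3193
16067 = 5·3193 + 102
3193 = 31·102 + 31
102 = 3·31 + 9
31 = 3·9 + 4
9 = 2·4 + 1
4 = 4·1 + 0
The gcd is 1. Working backward:
1 = 9 − 2·4
1 = −2·31 + 7·9
1 = 7·102 − 23·31
1 = −23·3193 + 720·102
1 = 720·16067 − 3623·3193
1 = −3623·51394 + 11589·16067
So 16067·11589 ≡ 1 (mod 51394).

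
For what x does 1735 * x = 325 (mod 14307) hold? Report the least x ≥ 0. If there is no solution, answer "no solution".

6226

First find gcd(1735, 14307):
14307 = 8×1735 + 427
1735 = 4×427 + 27
427 = 15×27 + 22
27 = 1×22 + 5
22 = 4×5 + 2
5 = 2×2 + 1
2 = 2×1 + 0
gcd = 1, so a unique solution mod 14307 exists.
Back-substitute for the Bézout coefficients:
1 = 5 − 2·2
1 = −2·22 + 9·5
1 = 9·27 − 11·22
1 = −11·427 + 174·27
1 = 174·1735 − 707·427
1 = −707·14307 + 5830·1735
So 1735·(5830) ≡ 1 (mod 14307), giving 1735⁻¹ ≡ 5830.
x ≡ 1735⁻¹·325 ≡ 5830·325 ≡ 6226 (mod 14307).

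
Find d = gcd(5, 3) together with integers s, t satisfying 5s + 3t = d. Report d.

1

Euclidean algorithm:
5 = 1×3 + 2
3 = 1×2 + 1
2 = 2×1 + 0
gcd(5, 3) = 1.
Working backward:
1 = 3 − 2
1 = −5 + 2·3
So 1 = (-1)·5 + (2)·3.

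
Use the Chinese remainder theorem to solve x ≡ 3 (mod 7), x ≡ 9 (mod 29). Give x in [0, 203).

38

Write x = 3 + 7·k. Then 7·k ≡ 9 − 3 ≡ 6 (mod 29).
Need 7⁻¹ mod 29. Extended Euclid on (29, 7):
29 = 4·7 + 1
7 = 7·1 + 0
Back-substitute:
1 = 29 − 4·7
7⁻¹ ≡ 25 (mod 29), so k ≡ 25·6 ≡ 5 (mod 29).
x = 3 + 7·5 = 38.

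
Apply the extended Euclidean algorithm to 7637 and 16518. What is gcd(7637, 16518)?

1

Apply Euclid's algorithm to 16518 and 7637:
16518 = 2·7637 + 1244
7637 = 6·1244 + 173
1244 = 7·173 + 33
173 = 5·33 + 8
33 = 4·8 + 1
8 = 8·1 + 0
gcd(7637, 16518) = 1.
Express as a combination:
1 = 33 − 4·8
1 = −4·173 + 21·33
1 = 21·1244 − 151·173
1 = −151·7637 + 927·1244
1 = 927·16518 − 2005·7637
So 1 = (927)·16518 + (-2005)·7637.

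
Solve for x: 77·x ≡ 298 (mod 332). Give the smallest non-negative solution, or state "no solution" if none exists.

310

First find gcd(77, 332):
332 = 4*77 + 24
77 = 3*24 + 5
24 = 4*5 + 4
5 = 1*4 + 1
4 = 4*1 + 0
gcd = 1, so a unique solution mod 332 exists.
Back-substitute for the Bézout coefficients:
1 = 5 − 4
1 = −24 + 5·5
1 = 5·77 − 16·24
1 = −16·332 + 69·77
So 77·(69) ≡ 1 (mod 332), giving 77⁻¹ ≡ 69.
x ≡ 77⁻¹·298 ≡ 69·298 ≡ 310 (mod 332).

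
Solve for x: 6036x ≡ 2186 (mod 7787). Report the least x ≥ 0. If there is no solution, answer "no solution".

First find gcd(6036, 7787):
7787 = 1*6036 + 1751
6036 = 3*1751 + 783
1751 = 2*783 + 185
783 = 4*185 + 43
185 = 4*43 + 13
43 = 3*13 + 4
13 = 3*4 + 1
4 = 4*1 + 0
gcd = 1, so a unique solution mod 7787 exists.
Back-substitute for the Bézout coefficients:
1 = 13 − 3·4
1 = −3·43 + 10·13
1 = 10·185 − 43·43
1 = −43·783 + 182·185
1 = 182·1751 − 407·783
1 = −407·6036 + 1403·1751
1 = 1403·7787 − 1810·6036
So 6036·(-1810) ≡ 1 (mod 7787), giving 6036⁻¹ ≡ 5977.
x ≡ 6036⁻¹·2186 ≡ 5977·2186 ≡ 6923 (mod 7787).

6923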